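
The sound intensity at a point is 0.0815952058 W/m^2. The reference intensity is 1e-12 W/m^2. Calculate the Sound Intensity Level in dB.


Given values:
  I = 0.0815952058 W/m^2
  I_ref = 1e-12 W/m^2
Formula: SIL = 10 * log10(I / I_ref)
Compute ratio: I / I_ref = 81595205800
Compute log10: log10(81595205800) = 10.911665
Multiply: SIL = 10 * 10.911665 = 109.12

109.12 dB


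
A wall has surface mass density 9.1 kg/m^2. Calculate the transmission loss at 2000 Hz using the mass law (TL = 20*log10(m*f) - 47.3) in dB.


Given values:
  m = 9.1 kg/m^2, f = 2000 Hz
Formula: TL = 20 * log10(m * f) - 47.3
Compute m * f = 9.1 * 2000 = 18200.0
Compute log10(18200.0) = 4.260071
Compute 20 * 4.260071 = 85.2014
TL = 85.2014 - 47.3 = 37.9

37.9 dB


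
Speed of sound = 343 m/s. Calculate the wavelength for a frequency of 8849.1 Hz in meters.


Given values:
  c = 343 m/s, f = 8849.1 Hz
Formula: lambda = c / f
lambda = 343 / 8849.1
lambda = 0.0388

0.0388 m


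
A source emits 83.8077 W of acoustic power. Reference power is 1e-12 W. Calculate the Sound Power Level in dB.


Given values:
  W = 83.8077 W
  W_ref = 1e-12 W
Formula: SWL = 10 * log10(W / W_ref)
Compute ratio: W / W_ref = 83807700000000
Compute log10: log10(83807700000000) = 13.923284
Multiply: SWL = 10 * 13.923284 = 139.23

139.23 dB


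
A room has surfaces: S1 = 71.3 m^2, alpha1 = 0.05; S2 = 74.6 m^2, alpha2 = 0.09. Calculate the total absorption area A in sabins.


Given surfaces:
  Surface 1: 71.3 * 0.05 = 3.565
  Surface 2: 74.6 * 0.09 = 6.714
Formula: A = sum(Si * alpha_i)
A = 3.565 + 6.714
A = 10.28

10.28 sabins


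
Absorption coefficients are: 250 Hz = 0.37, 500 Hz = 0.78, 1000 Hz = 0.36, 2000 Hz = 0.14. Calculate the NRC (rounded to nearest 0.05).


Given values:
  a_250 = 0.37, a_500 = 0.78
  a_1000 = 0.36, a_2000 = 0.14
Formula: NRC = (a250 + a500 + a1000 + a2000) / 4
Sum = 0.37 + 0.78 + 0.36 + 0.14 = 1.65
NRC = 1.65 / 4 = 0.4125
Rounded to nearest 0.05: 0.4

0.4


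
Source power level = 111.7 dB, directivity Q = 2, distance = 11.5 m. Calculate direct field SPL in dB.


Given values:
  Lw = 111.7 dB, Q = 2, r = 11.5 m
Formula: SPL = Lw + 10 * log10(Q / (4 * pi * r^2))
Compute 4 * pi * r^2 = 4 * pi * 11.5^2 = 1661.9025
Compute Q / denom = 2 / 1661.9025 = 0.00120344
Compute 10 * log10(0.00120344) = -29.1958
SPL = 111.7 + (-29.1958) = 82.5

82.5 dB


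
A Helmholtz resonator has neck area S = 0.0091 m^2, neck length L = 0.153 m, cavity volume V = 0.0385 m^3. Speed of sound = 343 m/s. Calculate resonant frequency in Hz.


Given values:
  S = 0.0091 m^2, L = 0.153 m, V = 0.0385 m^3, c = 343 m/s
Formula: f = (c / (2*pi)) * sqrt(S / (V * L))
Compute V * L = 0.0385 * 0.153 = 0.0058905
Compute S / (V * L) = 0.0091 / 0.0058905 = 1.5449
Compute sqrt(1.5449) = 1.24294
Compute c / (2*pi) = 343 / 6.283185 = 54.590148
f = 54.590148 * 1.24294 = 67.85

67.85 Hz


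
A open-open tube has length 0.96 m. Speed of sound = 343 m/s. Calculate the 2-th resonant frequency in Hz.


Given values:
  Tube type: open-open, L = 0.96 m, c = 343 m/s, n = 2
Formula: f_n = n * c / (2 * L)
Compute 2 * L = 2 * 0.96 = 1.92
f = 2 * 343 / 1.92
f = 357.29

357.29 Hz


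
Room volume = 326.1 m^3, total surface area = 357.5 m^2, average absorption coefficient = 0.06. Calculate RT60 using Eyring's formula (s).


Given values:
  V = 326.1 m^3, S = 357.5 m^2, alpha = 0.06
Formula: RT60 = 0.161 * V / (-S * ln(1 - alpha))
Compute ln(1 - 0.06) = ln(0.94) = -0.061875
Denominator: -357.5 * -0.061875 = 22.1203
Numerator: 0.161 * 326.1 = 52.5021
RT60 = 52.5021 / 22.1203 = 2.373

2.373 s


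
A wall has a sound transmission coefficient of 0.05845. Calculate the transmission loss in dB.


Given values:
  tau = 0.05845
Formula: TL = 10 * log10(1 / tau)
Compute 1 / tau = 1 / 0.05845 = 17.1086
Compute log10(17.1086) = 1.233214
TL = 10 * 1.233214 = 12.33

12.33 dB


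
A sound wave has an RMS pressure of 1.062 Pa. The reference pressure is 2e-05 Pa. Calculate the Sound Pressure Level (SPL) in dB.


Given values:
  p = 1.062 Pa
  p_ref = 2e-05 Pa
Formula: SPL = 20 * log10(p / p_ref)
Compute ratio: p / p_ref = 1.062 / 2e-05 = 53100
Compute log10: log10(53100) = 4.725095
Multiply: SPL = 20 * 4.725095 = 94.5

94.5 dB


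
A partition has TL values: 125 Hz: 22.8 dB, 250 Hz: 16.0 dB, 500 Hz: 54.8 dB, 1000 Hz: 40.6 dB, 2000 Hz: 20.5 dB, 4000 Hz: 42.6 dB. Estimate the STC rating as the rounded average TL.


Given TL values at each frequency:
  125 Hz: 22.8 dB
  250 Hz: 16.0 dB
  500 Hz: 54.8 dB
  1000 Hz: 40.6 dB
  2000 Hz: 20.5 dB
  4000 Hz: 42.6 dB
Formula: STC ~ round(average of TL values)
Sum = 22.8 + 16.0 + 54.8 + 40.6 + 20.5 + 42.6 = 197.3
Average = 197.3 / 6 = 32.88
Rounded: 33

33


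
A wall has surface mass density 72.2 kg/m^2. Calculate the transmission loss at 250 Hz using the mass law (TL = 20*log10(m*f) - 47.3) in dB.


Given values:
  m = 72.2 kg/m^2, f = 250 Hz
Formula: TL = 20 * log10(m * f) - 47.3
Compute m * f = 72.2 * 250 = 18050.0
Compute log10(18050.0) = 4.256477
Compute 20 * 4.256477 = 85.1295
TL = 85.1295 - 47.3 = 37.83

37.83 dB


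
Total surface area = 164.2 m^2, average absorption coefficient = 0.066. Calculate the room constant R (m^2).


Given values:
  S = 164.2 m^2, alpha = 0.066
Formula: R = S * alpha / (1 - alpha)
Numerator: 164.2 * 0.066 = 10.8372
Denominator: 1 - 0.066 = 0.934
R = 10.8372 / 0.934 = 11.6

11.6 m^2


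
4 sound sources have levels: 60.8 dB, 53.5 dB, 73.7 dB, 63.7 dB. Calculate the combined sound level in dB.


Formula: L_total = 10 * log10( sum(10^(Li/10)) )
  Source 1: 10^(60.8/10) = 1202264.4346
  Source 2: 10^(53.5/10) = 223872.1139
  Source 3: 10^(73.7/10) = 23442288.1532
  Source 4: 10^(63.7/10) = 2344228.8153
Sum of linear values = 27212653.517
L_total = 10 * log10(27212653.517) = 74.35

74.35 dB


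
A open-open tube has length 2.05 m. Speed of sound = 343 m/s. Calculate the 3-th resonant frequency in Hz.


Given values:
  Tube type: open-open, L = 2.05 m, c = 343 m/s, n = 3
Formula: f_n = n * c / (2 * L)
Compute 2 * L = 2 * 2.05 = 4.1
f = 3 * 343 / 4.1
f = 250.98

250.98 Hz


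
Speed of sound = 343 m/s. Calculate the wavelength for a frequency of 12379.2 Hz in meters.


Given values:
  c = 343 m/s, f = 12379.2 Hz
Formula: lambda = c / f
lambda = 343 / 12379.2
lambda = 0.0277

0.0277 m


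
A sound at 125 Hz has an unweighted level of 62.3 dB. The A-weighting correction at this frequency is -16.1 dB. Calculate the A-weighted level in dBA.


Given values:
  SPL = 62.3 dB
  A-weighting at 125 Hz = -16.1 dB
Formula: L_A = SPL + A_weight
L_A = 62.3 + (-16.1)
L_A = 46.2

46.2 dBA


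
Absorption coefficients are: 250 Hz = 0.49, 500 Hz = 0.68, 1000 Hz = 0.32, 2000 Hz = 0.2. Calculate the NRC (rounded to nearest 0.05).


Given values:
  a_250 = 0.49, a_500 = 0.68
  a_1000 = 0.32, a_2000 = 0.2
Formula: NRC = (a250 + a500 + a1000 + a2000) / 4
Sum = 0.49 + 0.68 + 0.32 + 0.2 = 1.69
NRC = 1.69 / 4 = 0.4225
Rounded to nearest 0.05: 0.4

0.4


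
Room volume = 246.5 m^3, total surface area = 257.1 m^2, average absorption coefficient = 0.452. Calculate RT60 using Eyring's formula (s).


Given values:
  V = 246.5 m^3, S = 257.1 m^2, alpha = 0.452
Formula: RT60 = 0.161 * V / (-S * ln(1 - alpha))
Compute ln(1 - 0.452) = ln(0.548) = -0.60148
Denominator: -257.1 * -0.60148 = 154.6405
Numerator: 0.161 * 246.5 = 39.6865
RT60 = 39.6865 / 154.6405 = 0.257

0.257 s


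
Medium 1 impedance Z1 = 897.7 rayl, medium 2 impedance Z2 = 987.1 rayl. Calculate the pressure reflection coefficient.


Given values:
  Z1 = 897.7 rayl, Z2 = 987.1 rayl
Formula: R = (Z2 - Z1) / (Z2 + Z1)
Numerator: Z2 - Z1 = 987.1 - 897.7 = 89.4
Denominator: Z2 + Z1 = 987.1 + 897.7 = 1884.8
R = 89.4 / 1884.8 = 0.0474

0.0474


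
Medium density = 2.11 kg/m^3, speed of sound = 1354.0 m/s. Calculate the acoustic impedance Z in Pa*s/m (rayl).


Given values:
  rho = 2.11 kg/m^3
  c = 1354.0 m/s
Formula: Z = rho * c
Z = 2.11 * 1354.0
Z = 2856.94

2856.94 rayl


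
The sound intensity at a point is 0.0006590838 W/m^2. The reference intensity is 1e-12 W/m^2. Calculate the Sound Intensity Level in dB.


Given values:
  I = 0.0006590838 W/m^2
  I_ref = 1e-12 W/m^2
Formula: SIL = 10 * log10(I / I_ref)
Compute ratio: I / I_ref = 659083800
Compute log10: log10(659083800) = 8.818941
Multiply: SIL = 10 * 8.818941 = 88.19

88.19 dB


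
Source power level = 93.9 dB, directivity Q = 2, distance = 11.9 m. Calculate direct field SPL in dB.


Given values:
  Lw = 93.9 dB, Q = 2, r = 11.9 m
Formula: SPL = Lw + 10 * log10(Q / (4 * pi * r^2))
Compute 4 * pi * r^2 = 4 * pi * 11.9^2 = 1779.5237
Compute Q / denom = 2 / 1779.5237 = 0.0011239
Compute 10 * log10(0.0011239) = -29.4927
SPL = 93.9 + (-29.4927) = 64.41

64.41 dB


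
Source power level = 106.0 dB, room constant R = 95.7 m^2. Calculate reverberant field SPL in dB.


Given values:
  Lw = 106.0 dB, R = 95.7 m^2
Formula: SPL = Lw + 10 * log10(4 / R)
Compute 4 / R = 4 / 95.7 = 0.041797
Compute 10 * log10(0.041797) = -13.7885
SPL = 106.0 + (-13.7885) = 92.21

92.21 dB


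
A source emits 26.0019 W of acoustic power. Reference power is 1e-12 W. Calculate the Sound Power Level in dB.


Given values:
  W = 26.0019 W
  W_ref = 1e-12 W
Formula: SWL = 10 * log10(W / W_ref)
Compute ratio: W / W_ref = 26001900000000
Compute log10: log10(26001900000000) = 13.415005
Multiply: SWL = 10 * 13.415005 = 134.15

134.15 dB


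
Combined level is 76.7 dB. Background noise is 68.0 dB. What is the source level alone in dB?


Given values:
  L_total = 76.7 dB, L_bg = 68.0 dB
Formula: L_source = 10 * log10(10^(L_total/10) - 10^(L_bg/10))
Convert to linear:
  10^(76.7/10) = 46773514.1287
  10^(68.0/10) = 6309573.4448
Difference: 46773514.1287 - 6309573.4448 = 40463940.6839
L_source = 10 * log10(40463940.6839) = 76.07

76.07 dB


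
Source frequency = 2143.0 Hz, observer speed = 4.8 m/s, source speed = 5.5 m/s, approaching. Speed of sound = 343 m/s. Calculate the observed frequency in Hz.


Given values:
  f_s = 2143.0 Hz, v_o = 4.8 m/s, v_s = 5.5 m/s
  Direction: approaching
Formula: f_o = f_s * (c + v_o) / (c - v_s)
Numerator: c + v_o = 343 + 4.8 = 347.8
Denominator: c - v_s = 343 - 5.5 = 337.5
f_o = 2143.0 * 347.8 / 337.5 = 2208.4

2208.4 Hz


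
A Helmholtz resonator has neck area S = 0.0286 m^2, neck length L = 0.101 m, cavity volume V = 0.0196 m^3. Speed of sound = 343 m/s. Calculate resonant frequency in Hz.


Given values:
  S = 0.0286 m^2, L = 0.101 m, V = 0.0196 m^3, c = 343 m/s
Formula: f = (c / (2*pi)) * sqrt(S / (V * L))
Compute V * L = 0.0196 * 0.101 = 0.0019796
Compute S / (V * L) = 0.0286 / 0.0019796 = 14.4474
Compute sqrt(14.4474) = 3.800974
Compute c / (2*pi) = 343 / 6.283185 = 54.590148
f = 54.590148 * 3.800974 = 207.5

207.5 Hz


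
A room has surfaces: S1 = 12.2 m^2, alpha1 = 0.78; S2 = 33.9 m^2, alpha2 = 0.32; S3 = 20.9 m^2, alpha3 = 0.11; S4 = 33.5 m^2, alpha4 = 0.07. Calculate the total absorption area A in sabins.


Given surfaces:
  Surface 1: 12.2 * 0.78 = 9.516
  Surface 2: 33.9 * 0.32 = 10.848
  Surface 3: 20.9 * 0.11 = 2.299
  Surface 4: 33.5 * 0.07 = 2.345
Formula: A = sum(Si * alpha_i)
A = 9.516 + 10.848 + 2.299 + 2.345
A = 25.01

25.01 sabins


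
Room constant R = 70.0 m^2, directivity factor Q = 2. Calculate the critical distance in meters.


Given values:
  R = 70.0 m^2, Q = 2
Formula: d_c = 0.141 * sqrt(Q * R)
Compute Q * R = 2 * 70.0 = 140.0
Compute sqrt(140.0) = 11.8322
d_c = 0.141 * 11.8322 = 1.668

1.668 m


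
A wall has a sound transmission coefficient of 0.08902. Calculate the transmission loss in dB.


Given values:
  tau = 0.08902
Formula: TL = 10 * log10(1 / tau)
Compute 1 / tau = 1 / 0.08902 = 11.2334
Compute log10(11.2334) = 1.050511
TL = 10 * 1.050511 = 10.51

10.51 dB


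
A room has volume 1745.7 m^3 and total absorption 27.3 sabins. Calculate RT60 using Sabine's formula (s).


Given values:
  V = 1745.7 m^3
  A = 27.3 sabins
Formula: RT60 = 0.161 * V / A
Numerator: 0.161 * 1745.7 = 281.0577
RT60 = 281.0577 / 27.3 = 10.295

10.295 s


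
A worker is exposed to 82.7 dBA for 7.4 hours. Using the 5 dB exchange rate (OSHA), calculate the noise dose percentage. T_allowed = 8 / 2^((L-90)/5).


Given values:
  L = 82.7 dBA, T = 7.4 hours
Formula: T_allowed = 8 / 2^((L - 90) / 5)
Compute exponent: (82.7 - 90) / 5 = -1.46
Compute 2^(-1.46) = 0.363493
T_allowed = 8 / 0.363493 = 22.008677 hours
Dose = (T / T_allowed) * 100
Dose = (7.4 / 22.008677) * 100 = 33.62

33.62 %


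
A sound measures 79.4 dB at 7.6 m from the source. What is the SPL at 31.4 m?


Given values:
  SPL1 = 79.4 dB, r1 = 7.6 m, r2 = 31.4 m
Formula: SPL2 = SPL1 - 20 * log10(r2 / r1)
Compute ratio: r2 / r1 = 31.4 / 7.6 = 4.1316
Compute log10: log10(4.1316) = 0.616118
Compute drop: 20 * 0.616118 = 12.3224
SPL2 = 79.4 - 12.3224 = 67.08

67.08 dB


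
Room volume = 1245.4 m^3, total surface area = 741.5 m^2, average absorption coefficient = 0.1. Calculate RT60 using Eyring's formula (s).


Given values:
  V = 1245.4 m^3, S = 741.5 m^2, alpha = 0.1
Formula: RT60 = 0.161 * V / (-S * ln(1 - alpha))
Compute ln(1 - 0.1) = ln(0.9) = -0.105361
Denominator: -741.5 * -0.105361 = 78.1252
Numerator: 0.161 * 1245.4 = 200.5094
RT60 = 200.5094 / 78.1252 = 2.567

2.567 s


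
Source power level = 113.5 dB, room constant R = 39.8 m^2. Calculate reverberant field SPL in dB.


Given values:
  Lw = 113.5 dB, R = 39.8 m^2
Formula: SPL = Lw + 10 * log10(4 / R)
Compute 4 / R = 4 / 39.8 = 0.100503
Compute 10 * log10(0.100503) = -9.9782
SPL = 113.5 + (-9.9782) = 103.52

103.52 dB


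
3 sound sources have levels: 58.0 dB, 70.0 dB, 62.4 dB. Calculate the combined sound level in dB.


Formula: L_total = 10 * log10( sum(10^(Li/10)) )
  Source 1: 10^(58.0/10) = 630957.3445
  Source 2: 10^(70.0/10) = 10000000.0
  Source 3: 10^(62.4/10) = 1737800.8287
Sum of linear values = 12368758.1732
L_total = 10 * log10(12368758.1732) = 70.92

70.92 dB


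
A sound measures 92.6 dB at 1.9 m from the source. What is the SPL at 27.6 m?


Given values:
  SPL1 = 92.6 dB, r1 = 1.9 m, r2 = 27.6 m
Formula: SPL2 = SPL1 - 20 * log10(r2 / r1)
Compute ratio: r2 / r1 = 27.6 / 1.9 = 14.5263
Compute log10: log10(14.5263) = 1.162155
Compute drop: 20 * 1.162155 = 23.2431
SPL2 = 92.6 - 23.2431 = 69.36

69.36 dB


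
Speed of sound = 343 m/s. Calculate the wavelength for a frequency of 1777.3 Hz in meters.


Given values:
  c = 343 m/s, f = 1777.3 Hz
Formula: lambda = c / f
lambda = 343 / 1777.3
lambda = 0.193

0.193 m


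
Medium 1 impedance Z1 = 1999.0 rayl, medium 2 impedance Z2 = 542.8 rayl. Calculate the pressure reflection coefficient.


Given values:
  Z1 = 1999.0 rayl, Z2 = 542.8 rayl
Formula: R = (Z2 - Z1) / (Z2 + Z1)
Numerator: Z2 - Z1 = 542.8 - 1999.0 = -1456.2
Denominator: Z2 + Z1 = 542.8 + 1999.0 = 2541.8
R = -1456.2 / 2541.8 = -0.5729

-0.5729


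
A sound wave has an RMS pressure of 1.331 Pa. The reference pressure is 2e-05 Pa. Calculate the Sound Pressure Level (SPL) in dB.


Given values:
  p = 1.331 Pa
  p_ref = 2e-05 Pa
Formula: SPL = 20 * log10(p / p_ref)
Compute ratio: p / p_ref = 1.331 / 2e-05 = 66550
Compute log10: log10(66550) = 4.823148
Multiply: SPL = 20 * 4.823148 = 96.46

96.46 dB


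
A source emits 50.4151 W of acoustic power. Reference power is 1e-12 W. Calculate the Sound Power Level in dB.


Given values:
  W = 50.4151 W
  W_ref = 1e-12 W
Formula: SWL = 10 * log10(W / W_ref)
Compute ratio: W / W_ref = 50415100000000
Compute log10: log10(50415100000000) = 13.702561
Multiply: SWL = 10 * 13.702561 = 137.03

137.03 dB


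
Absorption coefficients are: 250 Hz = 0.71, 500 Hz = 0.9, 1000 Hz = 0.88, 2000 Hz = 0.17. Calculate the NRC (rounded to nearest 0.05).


Given values:
  a_250 = 0.71, a_500 = 0.9
  a_1000 = 0.88, a_2000 = 0.17
Formula: NRC = (a250 + a500 + a1000 + a2000) / 4
Sum = 0.71 + 0.9 + 0.88 + 0.17 = 2.66
NRC = 2.66 / 4 = 0.665
Rounded to nearest 0.05: 0.65

0.65


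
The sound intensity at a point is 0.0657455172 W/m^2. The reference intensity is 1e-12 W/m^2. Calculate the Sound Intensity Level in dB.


Given values:
  I = 0.0657455172 W/m^2
  I_ref = 1e-12 W/m^2
Formula: SIL = 10 * log10(I / I_ref)
Compute ratio: I / I_ref = 65745517200
Compute log10: log10(65745517200) = 10.817866
Multiply: SIL = 10 * 10.817866 = 108.18

108.18 dB


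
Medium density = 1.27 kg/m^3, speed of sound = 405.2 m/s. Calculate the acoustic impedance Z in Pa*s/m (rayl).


Given values:
  rho = 1.27 kg/m^3
  c = 405.2 m/s
Formula: Z = rho * c
Z = 1.27 * 405.2
Z = 514.6

514.6 rayl


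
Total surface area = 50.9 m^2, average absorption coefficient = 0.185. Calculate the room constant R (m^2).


Given values:
  S = 50.9 m^2, alpha = 0.185
Formula: R = S * alpha / (1 - alpha)
Numerator: 50.9 * 0.185 = 9.4165
Denominator: 1 - 0.185 = 0.815
R = 9.4165 / 0.815 = 11.55

11.55 m^2


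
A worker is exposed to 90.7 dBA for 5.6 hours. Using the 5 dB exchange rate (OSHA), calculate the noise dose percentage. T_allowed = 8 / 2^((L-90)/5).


Given values:
  L = 90.7 dBA, T = 5.6 hours
Formula: T_allowed = 8 / 2^((L - 90) / 5)
Compute exponent: (90.7 - 90) / 5 = 0.14
Compute 2^(0.14) = 1.101905
T_allowed = 8 / 1.101905 = 7.260154 hours
Dose = (T / T_allowed) * 100
Dose = (5.6 / 7.260154) * 100 = 77.13

77.13 %


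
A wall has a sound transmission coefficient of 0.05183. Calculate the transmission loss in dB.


Given values:
  tau = 0.05183
Formula: TL = 10 * log10(1 / tau)
Compute 1 / tau = 1 / 0.05183 = 19.2938
Compute log10(19.2938) = 1.285418
TL = 10 * 1.285418 = 12.85

12.85 dB


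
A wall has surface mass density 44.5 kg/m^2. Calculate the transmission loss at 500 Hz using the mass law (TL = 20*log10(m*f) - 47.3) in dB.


Given values:
  m = 44.5 kg/m^2, f = 500 Hz
Formula: TL = 20 * log10(m * f) - 47.3
Compute m * f = 44.5 * 500 = 22250.0
Compute log10(22250.0) = 4.34733
Compute 20 * 4.34733 = 86.9466
TL = 86.9466 - 47.3 = 39.65

39.65 dB


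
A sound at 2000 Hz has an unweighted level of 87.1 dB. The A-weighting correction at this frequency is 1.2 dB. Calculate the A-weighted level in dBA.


Given values:
  SPL = 87.1 dB
  A-weighting at 2000 Hz = 1.2 dB
Formula: L_A = SPL + A_weight
L_A = 87.1 + (1.2)
L_A = 88.3

88.3 dBA


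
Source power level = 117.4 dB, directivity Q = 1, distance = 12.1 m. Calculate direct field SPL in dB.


Given values:
  Lw = 117.4 dB, Q = 1, r = 12.1 m
Formula: SPL = Lw + 10 * log10(Q / (4 * pi * r^2))
Compute 4 * pi * r^2 = 4 * pi * 12.1^2 = 1839.8423
Compute Q / denom = 1 / 1839.8423 = 0.00054352
Compute 10 * log10(0.00054352) = -32.6478
SPL = 117.4 + (-32.6478) = 84.75

84.75 dB


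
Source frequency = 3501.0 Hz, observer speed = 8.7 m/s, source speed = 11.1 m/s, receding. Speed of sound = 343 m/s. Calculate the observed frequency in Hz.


Given values:
  f_s = 3501.0 Hz, v_o = 8.7 m/s, v_s = 11.1 m/s
  Direction: receding
Formula: f_o = f_s * (c - v_o) / (c + v_s)
Numerator: c - v_o = 343 - 8.7 = 334.3
Denominator: c + v_s = 343 + 11.1 = 354.1
f_o = 3501.0 * 334.3 / 354.1 = 3305.24

3305.24 Hz


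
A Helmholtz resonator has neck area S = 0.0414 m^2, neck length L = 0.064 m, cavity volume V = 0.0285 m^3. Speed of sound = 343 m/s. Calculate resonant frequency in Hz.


Given values:
  S = 0.0414 m^2, L = 0.064 m, V = 0.0285 m^3, c = 343 m/s
Formula: f = (c / (2*pi)) * sqrt(S / (V * L))
Compute V * L = 0.0285 * 0.064 = 0.001824
Compute S / (V * L) = 0.0414 / 0.001824 = 22.6974
Compute sqrt(22.6974) = 4.764179
Compute c / (2*pi) = 343 / 6.283185 = 54.590148
f = 54.590148 * 4.764179 = 260.08

260.08 Hz


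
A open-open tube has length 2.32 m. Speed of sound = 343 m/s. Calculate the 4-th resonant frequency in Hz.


Given values:
  Tube type: open-open, L = 2.32 m, c = 343 m/s, n = 4
Formula: f_n = n * c / (2 * L)
Compute 2 * L = 2 * 2.32 = 4.64
f = 4 * 343 / 4.64
f = 295.69

295.69 Hz


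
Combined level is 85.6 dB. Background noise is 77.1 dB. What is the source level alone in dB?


Given values:
  L_total = 85.6 dB, L_bg = 77.1 dB
Formula: L_source = 10 * log10(10^(L_total/10) - 10^(L_bg/10))
Convert to linear:
  10^(85.6/10) = 363078054.7701
  10^(77.1/10) = 51286138.3991
Difference: 363078054.7701 - 51286138.3991 = 311791916.371
L_source = 10 * log10(311791916.371) = 84.94

84.94 dB


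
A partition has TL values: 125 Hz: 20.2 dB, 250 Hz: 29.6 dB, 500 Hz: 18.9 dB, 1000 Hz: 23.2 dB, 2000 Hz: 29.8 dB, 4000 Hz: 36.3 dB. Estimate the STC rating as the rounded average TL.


Given TL values at each frequency:
  125 Hz: 20.2 dB
  250 Hz: 29.6 dB
  500 Hz: 18.9 dB
  1000 Hz: 23.2 dB
  2000 Hz: 29.8 dB
  4000 Hz: 36.3 dB
Formula: STC ~ round(average of TL values)
Sum = 20.2 + 29.6 + 18.9 + 23.2 + 29.8 + 36.3 = 158.0
Average = 158.0 / 6 = 26.33
Rounded: 26

26


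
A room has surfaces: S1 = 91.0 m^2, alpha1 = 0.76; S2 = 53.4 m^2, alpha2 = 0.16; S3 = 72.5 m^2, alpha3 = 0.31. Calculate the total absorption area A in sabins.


Given surfaces:
  Surface 1: 91.0 * 0.76 = 69.16
  Surface 2: 53.4 * 0.16 = 8.544
  Surface 3: 72.5 * 0.31 = 22.475
Formula: A = sum(Si * alpha_i)
A = 69.16 + 8.544 + 22.475
A = 100.18

100.18 sabins


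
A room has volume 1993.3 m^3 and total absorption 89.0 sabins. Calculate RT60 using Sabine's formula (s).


Given values:
  V = 1993.3 m^3
  A = 89.0 sabins
Formula: RT60 = 0.161 * V / A
Numerator: 0.161 * 1993.3 = 320.9213
RT60 = 320.9213 / 89.0 = 3.606

3.606 s


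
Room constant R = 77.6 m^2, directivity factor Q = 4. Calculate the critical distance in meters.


Given values:
  R = 77.6 m^2, Q = 4
Formula: d_c = 0.141 * sqrt(Q * R)
Compute Q * R = 4 * 77.6 = 310.4
Compute sqrt(310.4) = 17.6182
d_c = 0.141 * 17.6182 = 2.484

2.484 m


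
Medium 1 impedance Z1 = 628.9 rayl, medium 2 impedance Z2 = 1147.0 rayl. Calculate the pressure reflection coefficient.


Given values:
  Z1 = 628.9 rayl, Z2 = 1147.0 rayl
Formula: R = (Z2 - Z1) / (Z2 + Z1)
Numerator: Z2 - Z1 = 1147.0 - 628.9 = 518.1
Denominator: Z2 + Z1 = 1147.0 + 628.9 = 1775.9
R = 518.1 / 1775.9 = 0.2917

0.2917


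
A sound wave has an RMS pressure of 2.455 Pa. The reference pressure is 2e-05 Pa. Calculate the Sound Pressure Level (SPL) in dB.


Given values:
  p = 2.455 Pa
  p_ref = 2e-05 Pa
Formula: SPL = 20 * log10(p / p_ref)
Compute ratio: p / p_ref = 2.455 / 2e-05 = 122750
Compute log10: log10(122750) = 5.089022
Multiply: SPL = 20 * 5.089022 = 101.78

101.78 dB


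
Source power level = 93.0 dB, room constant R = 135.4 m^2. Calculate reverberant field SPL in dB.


Given values:
  Lw = 93.0 dB, R = 135.4 m^2
Formula: SPL = Lw + 10 * log10(4 / R)
Compute 4 / R = 4 / 135.4 = 0.029542
Compute 10 * log10(0.029542) = -15.2956
SPL = 93.0 + (-15.2956) = 77.7

77.7 dB


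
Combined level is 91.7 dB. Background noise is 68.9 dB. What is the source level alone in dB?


Given values:
  L_total = 91.7 dB, L_bg = 68.9 dB
Formula: L_source = 10 * log10(10^(L_total/10) - 10^(L_bg/10))
Convert to linear:
  10^(91.7/10) = 1479108388.1682
  10^(68.9/10) = 7762471.1663
Difference: 1479108388.1682 - 7762471.1663 = 1471345917.0019
L_source = 10 * log10(1471345917.0019) = 91.68

91.68 dB


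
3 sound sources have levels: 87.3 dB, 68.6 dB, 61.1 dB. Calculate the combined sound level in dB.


Formula: L_total = 10 * log10( sum(10^(Li/10)) )
  Source 1: 10^(87.3/10) = 537031796.3703
  Source 2: 10^(68.6/10) = 7244359.6007
  Source 3: 10^(61.1/10) = 1288249.5517
Sum of linear values = 545564405.5227
L_total = 10 * log10(545564405.5227) = 87.37

87.37 dB


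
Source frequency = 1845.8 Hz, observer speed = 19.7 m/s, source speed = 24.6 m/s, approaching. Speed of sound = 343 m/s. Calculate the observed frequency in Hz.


Given values:
  f_s = 1845.8 Hz, v_o = 19.7 m/s, v_s = 24.6 m/s
  Direction: approaching
Formula: f_o = f_s * (c + v_o) / (c - v_s)
Numerator: c + v_o = 343 + 19.7 = 362.7
Denominator: c - v_s = 343 - 24.6 = 318.4
f_o = 1845.8 * 362.7 / 318.4 = 2102.61

2102.61 Hz


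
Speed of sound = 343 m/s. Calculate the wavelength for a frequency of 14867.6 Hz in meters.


Given values:
  c = 343 m/s, f = 14867.6 Hz
Formula: lambda = c / f
lambda = 343 / 14867.6
lambda = 0.0231

0.0231 m


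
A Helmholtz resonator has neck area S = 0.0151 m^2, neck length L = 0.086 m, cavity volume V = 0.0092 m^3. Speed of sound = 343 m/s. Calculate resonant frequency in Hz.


Given values:
  S = 0.0151 m^2, L = 0.086 m, V = 0.0092 m^3, c = 343 m/s
Formula: f = (c / (2*pi)) * sqrt(S / (V * L))
Compute V * L = 0.0092 * 0.086 = 0.0007912
Compute S / (V * L) = 0.0151 / 0.0007912 = 19.0849
Compute sqrt(19.0849) = 4.368627
Compute c / (2*pi) = 343 / 6.283185 = 54.590148
f = 54.590148 * 4.368627 = 238.48

238.48 Hz


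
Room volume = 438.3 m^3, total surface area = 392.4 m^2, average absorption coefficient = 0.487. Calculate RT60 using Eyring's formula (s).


Given values:
  V = 438.3 m^3, S = 392.4 m^2, alpha = 0.487
Formula: RT60 = 0.161 * V / (-S * ln(1 - alpha))
Compute ln(1 - 0.487) = ln(0.513) = -0.667479
Denominator: -392.4 * -0.667479 = 261.9188
Numerator: 0.161 * 438.3 = 70.5663
RT60 = 70.5663 / 261.9188 = 0.269

0.269 s


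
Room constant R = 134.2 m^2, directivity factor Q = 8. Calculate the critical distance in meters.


Given values:
  R = 134.2 m^2, Q = 8
Formula: d_c = 0.141 * sqrt(Q * R)
Compute Q * R = 8 * 134.2 = 1073.6
Compute sqrt(1073.6) = 32.7658
d_c = 0.141 * 32.7658 = 4.62

4.62 m


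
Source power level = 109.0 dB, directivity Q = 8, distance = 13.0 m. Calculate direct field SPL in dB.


Given values:
  Lw = 109.0 dB, Q = 8, r = 13.0 m
Formula: SPL = Lw + 10 * log10(Q / (4 * pi * r^2))
Compute 4 * pi * r^2 = 4 * pi * 13.0^2 = 2123.7166
Compute Q / denom = 8 / 2123.7166 = 0.00376698
Compute 10 * log10(0.00376698) = -24.2401
SPL = 109.0 + (-24.2401) = 84.76

84.76 dB


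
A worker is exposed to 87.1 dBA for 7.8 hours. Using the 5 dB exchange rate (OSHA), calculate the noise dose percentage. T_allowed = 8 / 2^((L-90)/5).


Given values:
  L = 87.1 dBA, T = 7.8 hours
Formula: T_allowed = 8 / 2^((L - 90) / 5)
Compute exponent: (87.1 - 90) / 5 = -0.58
Compute 2^(-0.58) = 0.668964
T_allowed = 8 / 0.668964 = 11.95879 hours
Dose = (T / T_allowed) * 100
Dose = (7.8 / 11.95879) * 100 = 65.22

65.22 %


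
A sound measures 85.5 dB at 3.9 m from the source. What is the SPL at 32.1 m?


Given values:
  SPL1 = 85.5 dB, r1 = 3.9 m, r2 = 32.1 m
Formula: SPL2 = SPL1 - 20 * log10(r2 / r1)
Compute ratio: r2 / r1 = 32.1 / 3.9 = 8.2308
Compute log10: log10(8.2308) = 0.915442
Compute drop: 20 * 0.915442 = 18.3088
SPL2 = 85.5 - 18.3088 = 67.19

67.19 dB


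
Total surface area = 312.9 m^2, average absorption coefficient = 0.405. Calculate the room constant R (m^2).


Given values:
  S = 312.9 m^2, alpha = 0.405
Formula: R = S * alpha / (1 - alpha)
Numerator: 312.9 * 0.405 = 126.7245
Denominator: 1 - 0.405 = 0.595
R = 126.7245 / 0.595 = 212.98

212.98 m^2


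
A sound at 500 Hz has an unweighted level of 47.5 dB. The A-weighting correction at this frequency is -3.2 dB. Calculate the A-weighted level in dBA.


Given values:
  SPL = 47.5 dB
  A-weighting at 500 Hz = -3.2 dB
Formula: L_A = SPL + A_weight
L_A = 47.5 + (-3.2)
L_A = 44.3

44.3 dBA


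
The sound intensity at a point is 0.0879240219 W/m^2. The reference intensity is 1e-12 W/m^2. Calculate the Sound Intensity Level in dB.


Given values:
  I = 0.0879240219 W/m^2
  I_ref = 1e-12 W/m^2
Formula: SIL = 10 * log10(I / I_ref)
Compute ratio: I / I_ref = 87924021900
Compute log10: log10(87924021900) = 10.944108
Multiply: SIL = 10 * 10.944108 = 109.44

109.44 dB


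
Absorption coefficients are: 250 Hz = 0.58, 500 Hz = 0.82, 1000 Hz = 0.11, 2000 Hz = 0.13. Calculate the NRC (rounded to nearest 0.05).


Given values:
  a_250 = 0.58, a_500 = 0.82
  a_1000 = 0.11, a_2000 = 0.13
Formula: NRC = (a250 + a500 + a1000 + a2000) / 4
Sum = 0.58 + 0.82 + 0.11 + 0.13 = 1.64
NRC = 1.64 / 4 = 0.41
Rounded to nearest 0.05: 0.4

0.4


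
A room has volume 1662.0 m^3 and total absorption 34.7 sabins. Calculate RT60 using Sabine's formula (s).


Given values:
  V = 1662.0 m^3
  A = 34.7 sabins
Formula: RT60 = 0.161 * V / A
Numerator: 0.161 * 1662.0 = 267.582
RT60 = 267.582 / 34.7 = 7.711

7.711 s


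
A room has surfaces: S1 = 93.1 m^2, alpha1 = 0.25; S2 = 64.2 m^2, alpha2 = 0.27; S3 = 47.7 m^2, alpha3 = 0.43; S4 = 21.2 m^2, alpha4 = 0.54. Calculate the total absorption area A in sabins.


Given surfaces:
  Surface 1: 93.1 * 0.25 = 23.275
  Surface 2: 64.2 * 0.27 = 17.334
  Surface 3: 47.7 * 0.43 = 20.511
  Surface 4: 21.2 * 0.54 = 11.448
Formula: A = sum(Si * alpha_i)
A = 23.275 + 17.334 + 20.511 + 11.448
A = 72.57

72.57 sabins


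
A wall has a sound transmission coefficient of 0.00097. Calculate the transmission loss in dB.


Given values:
  tau = 0.00097
Formula: TL = 10 * log10(1 / tau)
Compute 1 / tau = 1 / 0.00097 = 1030.9278
Compute log10(1030.9278) = 3.013228
TL = 10 * 3.013228 = 30.13

30.13 dB


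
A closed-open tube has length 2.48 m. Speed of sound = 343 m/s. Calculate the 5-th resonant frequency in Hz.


Given values:
  Tube type: closed-open, L = 2.48 m, c = 343 m/s, n = 5
Formula: f_n = (2n - 1) * c / (4 * L)
Compute 2n - 1 = 2*5 - 1 = 9
Compute 4 * L = 4 * 2.48 = 9.92
f = 9 * 343 / 9.92
f = 311.19

311.19 Hz


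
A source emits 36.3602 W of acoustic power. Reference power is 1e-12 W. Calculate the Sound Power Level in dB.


Given values:
  W = 36.3602 W
  W_ref = 1e-12 W
Formula: SWL = 10 * log10(W / W_ref)
Compute ratio: W / W_ref = 36360200000000
Compute log10: log10(36360200000000) = 13.560626
Multiply: SWL = 10 * 13.560626 = 135.61

135.61 dB


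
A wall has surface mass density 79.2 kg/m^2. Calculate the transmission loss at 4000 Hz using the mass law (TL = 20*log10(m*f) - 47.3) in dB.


Given values:
  m = 79.2 kg/m^2, f = 4000 Hz
Formula: TL = 20 * log10(m * f) - 47.3
Compute m * f = 79.2 * 4000 = 316800.0
Compute log10(316800.0) = 5.500785
Compute 20 * 5.500785 = 110.0157
TL = 110.0157 - 47.3 = 62.72

62.72 dB


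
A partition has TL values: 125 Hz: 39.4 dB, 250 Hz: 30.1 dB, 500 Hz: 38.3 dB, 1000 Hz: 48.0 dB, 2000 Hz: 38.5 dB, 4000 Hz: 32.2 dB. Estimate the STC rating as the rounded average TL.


Given TL values at each frequency:
  125 Hz: 39.4 dB
  250 Hz: 30.1 dB
  500 Hz: 38.3 dB
  1000 Hz: 48.0 dB
  2000 Hz: 38.5 dB
  4000 Hz: 32.2 dB
Formula: STC ~ round(average of TL values)
Sum = 39.4 + 30.1 + 38.3 + 48.0 + 38.5 + 32.2 = 226.5
Average = 226.5 / 6 = 37.75
Rounded: 38

38


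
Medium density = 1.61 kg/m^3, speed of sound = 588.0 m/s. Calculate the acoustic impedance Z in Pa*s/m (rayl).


Given values:
  rho = 1.61 kg/m^3
  c = 588.0 m/s
Formula: Z = rho * c
Z = 1.61 * 588.0
Z = 946.68

946.68 rayl


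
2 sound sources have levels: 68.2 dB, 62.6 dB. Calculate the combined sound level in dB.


Formula: L_total = 10 * log10( sum(10^(Li/10)) )
  Source 1: 10^(68.2/10) = 6606934.4801
  Source 2: 10^(62.6/10) = 1819700.8586
Sum of linear values = 8426635.3387
L_total = 10 * log10(8426635.3387) = 69.26

69.26 dB


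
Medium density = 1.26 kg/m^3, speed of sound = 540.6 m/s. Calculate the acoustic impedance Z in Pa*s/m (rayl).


Given values:
  rho = 1.26 kg/m^3
  c = 540.6 m/s
Formula: Z = rho * c
Z = 1.26 * 540.6
Z = 681.16

681.16 rayl


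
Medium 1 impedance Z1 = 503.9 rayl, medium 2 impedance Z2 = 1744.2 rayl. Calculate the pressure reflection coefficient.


Given values:
  Z1 = 503.9 rayl, Z2 = 1744.2 rayl
Formula: R = (Z2 - Z1) / (Z2 + Z1)
Numerator: Z2 - Z1 = 1744.2 - 503.9 = 1240.3
Denominator: Z2 + Z1 = 1744.2 + 503.9 = 2248.1
R = 1240.3 / 2248.1 = 0.5517

0.5517


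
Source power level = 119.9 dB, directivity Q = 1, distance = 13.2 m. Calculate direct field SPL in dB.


Given values:
  Lw = 119.9 dB, Q = 1, r = 13.2 m
Formula: SPL = Lw + 10 * log10(Q / (4 * pi * r^2))
Compute 4 * pi * r^2 = 4 * pi * 13.2^2 = 2189.5644
Compute Q / denom = 1 / 2189.5644 = 0.00045671
Compute 10 * log10(0.00045671) = -33.4036
SPL = 119.9 + (-33.4036) = 86.5

86.5 dB


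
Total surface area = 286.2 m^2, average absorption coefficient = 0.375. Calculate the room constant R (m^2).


Given values:
  S = 286.2 m^2, alpha = 0.375
Formula: R = S * alpha / (1 - alpha)
Numerator: 286.2 * 0.375 = 107.325
Denominator: 1 - 0.375 = 0.625
R = 107.325 / 0.625 = 171.72

171.72 m^2


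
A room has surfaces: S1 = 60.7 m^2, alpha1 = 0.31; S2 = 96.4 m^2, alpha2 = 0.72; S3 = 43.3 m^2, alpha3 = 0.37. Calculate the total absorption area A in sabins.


Given surfaces:
  Surface 1: 60.7 * 0.31 = 18.817
  Surface 2: 96.4 * 0.72 = 69.408
  Surface 3: 43.3 * 0.37 = 16.021
Formula: A = sum(Si * alpha_i)
A = 18.817 + 69.408 + 16.021
A = 104.25

104.25 sabins


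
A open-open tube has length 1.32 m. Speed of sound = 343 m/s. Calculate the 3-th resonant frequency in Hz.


Given values:
  Tube type: open-open, L = 1.32 m, c = 343 m/s, n = 3
Formula: f_n = n * c / (2 * L)
Compute 2 * L = 2 * 1.32 = 2.64
f = 3 * 343 / 2.64
f = 389.77

389.77 Hz


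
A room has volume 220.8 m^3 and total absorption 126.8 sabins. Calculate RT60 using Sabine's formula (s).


Given values:
  V = 220.8 m^3
  A = 126.8 sabins
Formula: RT60 = 0.161 * V / A
Numerator: 0.161 * 220.8 = 35.5488
RT60 = 35.5488 / 126.8 = 0.28

0.28 s


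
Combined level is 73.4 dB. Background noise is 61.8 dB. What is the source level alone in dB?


Given values:
  L_total = 73.4 dB, L_bg = 61.8 dB
Formula: L_source = 10 * log10(10^(L_total/10) - 10^(L_bg/10))
Convert to linear:
  10^(73.4/10) = 21877616.2395
  10^(61.8/10) = 1513561.2484
Difference: 21877616.2395 - 1513561.2484 = 20364054.9911
L_source = 10 * log10(20364054.9911) = 73.09

73.09 dB


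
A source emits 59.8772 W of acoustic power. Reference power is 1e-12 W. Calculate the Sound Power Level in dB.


Given values:
  W = 59.8772 W
  W_ref = 1e-12 W
Formula: SWL = 10 * log10(W / W_ref)
Compute ratio: W / W_ref = 59877200000000
Compute log10: log10(59877200000000) = 13.777261
Multiply: SWL = 10 * 13.777261 = 137.77

137.77 dB


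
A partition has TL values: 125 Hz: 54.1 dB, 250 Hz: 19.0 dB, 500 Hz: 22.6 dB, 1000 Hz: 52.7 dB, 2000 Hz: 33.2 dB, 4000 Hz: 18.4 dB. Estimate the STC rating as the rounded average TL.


Given TL values at each frequency:
  125 Hz: 54.1 dB
  250 Hz: 19.0 dB
  500 Hz: 22.6 dB
  1000 Hz: 52.7 dB
  2000 Hz: 33.2 dB
  4000 Hz: 18.4 dB
Formula: STC ~ round(average of TL values)
Sum = 54.1 + 19.0 + 22.6 + 52.7 + 33.2 + 18.4 = 200.0
Average = 200.0 / 6 = 33.33
Rounded: 33

33


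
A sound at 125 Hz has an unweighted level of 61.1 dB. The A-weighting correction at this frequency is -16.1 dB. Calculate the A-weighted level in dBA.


Given values:
  SPL = 61.1 dB
  A-weighting at 125 Hz = -16.1 dB
Formula: L_A = SPL + A_weight
L_A = 61.1 + (-16.1)
L_A = 45.0

45.0 dBA


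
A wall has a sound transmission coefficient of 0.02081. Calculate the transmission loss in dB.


Given values:
  tau = 0.02081
Formula: TL = 10 * log10(1 / tau)
Compute 1 / tau = 1 / 0.02081 = 48.0538
Compute log10(48.0538) = 1.681728
TL = 10 * 1.681728 = 16.82

16.82 dB


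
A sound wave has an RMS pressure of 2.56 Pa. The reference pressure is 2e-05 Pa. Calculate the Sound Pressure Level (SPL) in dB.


Given values:
  p = 2.56 Pa
  p_ref = 2e-05 Pa
Formula: SPL = 20 * log10(p / p_ref)
Compute ratio: p / p_ref = 2.56 / 2e-05 = 128000
Compute log10: log10(128000) = 5.10721
Multiply: SPL = 20 * 5.10721 = 102.14

102.14 dB


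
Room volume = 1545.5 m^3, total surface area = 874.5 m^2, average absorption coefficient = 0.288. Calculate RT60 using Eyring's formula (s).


Given values:
  V = 1545.5 m^3, S = 874.5 m^2, alpha = 0.288
Formula: RT60 = 0.161 * V / (-S * ln(1 - alpha))
Compute ln(1 - 0.288) = ln(0.712) = -0.339677
Denominator: -874.5 * -0.339677 = 297.0475
Numerator: 0.161 * 1545.5 = 248.8255
RT60 = 248.8255 / 297.0475 = 0.838

0.838 s


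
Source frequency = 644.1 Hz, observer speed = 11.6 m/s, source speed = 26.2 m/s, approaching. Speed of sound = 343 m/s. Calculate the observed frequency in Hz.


Given values:
  f_s = 644.1 Hz, v_o = 11.6 m/s, v_s = 26.2 m/s
  Direction: approaching
Formula: f_o = f_s * (c + v_o) / (c - v_s)
Numerator: c + v_o = 343 + 11.6 = 354.6
Denominator: c - v_s = 343 - 26.2 = 316.8
f_o = 644.1 * 354.6 / 316.8 = 720.95

720.95 Hz


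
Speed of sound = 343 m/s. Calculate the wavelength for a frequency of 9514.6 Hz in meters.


Given values:
  c = 343 m/s, f = 9514.6 Hz
Formula: lambda = c / f
lambda = 343 / 9514.6
lambda = 0.036

0.036 m


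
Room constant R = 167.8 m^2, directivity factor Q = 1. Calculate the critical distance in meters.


Given values:
  R = 167.8 m^2, Q = 1
Formula: d_c = 0.141 * sqrt(Q * R)
Compute Q * R = 1 * 167.8 = 167.8
Compute sqrt(167.8) = 12.9538
d_c = 0.141 * 12.9538 = 1.826

1.826 m


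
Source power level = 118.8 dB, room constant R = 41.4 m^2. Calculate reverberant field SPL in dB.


Given values:
  Lw = 118.8 dB, R = 41.4 m^2
Formula: SPL = Lw + 10 * log10(4 / R)
Compute 4 / R = 4 / 41.4 = 0.096618
Compute 10 * log10(0.096618) = -10.1494
SPL = 118.8 + (-10.1494) = 108.65

108.65 dB


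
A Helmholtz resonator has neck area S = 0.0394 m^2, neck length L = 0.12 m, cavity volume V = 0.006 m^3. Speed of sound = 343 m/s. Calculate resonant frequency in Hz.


Given values:
  S = 0.0394 m^2, L = 0.12 m, V = 0.006 m^3, c = 343 m/s
Formula: f = (c / (2*pi)) * sqrt(S / (V * L))
Compute V * L = 0.006 * 0.12 = 0.00072
Compute S / (V * L) = 0.0394 / 0.00072 = 54.7222
Compute sqrt(54.7222) = 7.397446
Compute c / (2*pi) = 343 / 6.283185 = 54.590148
f = 54.590148 * 7.397446 = 403.83

403.83 Hz


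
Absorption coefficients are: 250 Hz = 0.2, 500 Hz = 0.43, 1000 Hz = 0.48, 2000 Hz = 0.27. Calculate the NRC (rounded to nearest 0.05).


Given values:
  a_250 = 0.2, a_500 = 0.43
  a_1000 = 0.48, a_2000 = 0.27
Formula: NRC = (a250 + a500 + a1000 + a2000) / 4
Sum = 0.2 + 0.43 + 0.48 + 0.27 = 1.38
NRC = 1.38 / 4 = 0.345
Rounded to nearest 0.05: 0.35

0.35


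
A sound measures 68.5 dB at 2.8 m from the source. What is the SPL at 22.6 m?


Given values:
  SPL1 = 68.5 dB, r1 = 2.8 m, r2 = 22.6 m
Formula: SPL2 = SPL1 - 20 * log10(r2 / r1)
Compute ratio: r2 / r1 = 22.6 / 2.8 = 8.0714
Compute log10: log10(8.0714) = 0.906949
Compute drop: 20 * 0.906949 = 18.139
SPL2 = 68.5 - 18.139 = 50.36

50.36 dB


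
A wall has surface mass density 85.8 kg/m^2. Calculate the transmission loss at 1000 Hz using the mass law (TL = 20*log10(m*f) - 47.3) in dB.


Given values:
  m = 85.8 kg/m^2, f = 1000 Hz
Formula: TL = 20 * log10(m * f) - 47.3
Compute m * f = 85.8 * 1000 = 85800.0
Compute log10(85800.0) = 4.933487
Compute 20 * 4.933487 = 98.6697
TL = 98.6697 - 47.3 = 51.37

51.37 dB


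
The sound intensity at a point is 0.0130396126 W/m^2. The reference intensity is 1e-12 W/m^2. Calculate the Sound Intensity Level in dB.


Given values:
  I = 0.0130396126 W/m^2
  I_ref = 1e-12 W/m^2
Formula: SIL = 10 * log10(I / I_ref)
Compute ratio: I / I_ref = 13039612600
Compute log10: log10(13039612600) = 10.115265
Multiply: SIL = 10 * 10.115265 = 101.15

101.15 dB


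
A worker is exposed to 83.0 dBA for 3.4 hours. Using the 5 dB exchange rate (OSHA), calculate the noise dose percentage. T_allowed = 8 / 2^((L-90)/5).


Given values:
  L = 83.0 dBA, T = 3.4 hours
Formula: T_allowed = 8 / 2^((L - 90) / 5)
Compute exponent: (83.0 - 90) / 5 = -1.4
Compute 2^(-1.4) = 0.378929
T_allowed = 8 / 0.378929 = 21.112134 hours
Dose = (T / T_allowed) * 100
Dose = (3.4 / 21.112134) * 100 = 16.1

16.1 %


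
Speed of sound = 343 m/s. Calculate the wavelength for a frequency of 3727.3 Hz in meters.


Given values:
  c = 343 m/s, f = 3727.3 Hz
Formula: lambda = c / f
lambda = 343 / 3727.3
lambda = 0.092

0.092 m


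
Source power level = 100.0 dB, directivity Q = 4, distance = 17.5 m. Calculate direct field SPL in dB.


Given values:
  Lw = 100.0 dB, Q = 4, r = 17.5 m
Formula: SPL = Lw + 10 * log10(Q / (4 * pi * r^2))
Compute 4 * pi * r^2 = 4 * pi * 17.5^2 = 3848.451
Compute Q / denom = 4 / 3848.451 = 0.00103938
Compute 10 * log10(0.00103938) = -29.8323
SPL = 100.0 + (-29.8323) = 70.17

70.17 dB
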